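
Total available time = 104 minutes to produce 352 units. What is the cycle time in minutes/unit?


Formula: CT = Available Time / Number of Units
CT = 104 min / 352 units
CT = 0.3 min/unit

0.3 min/unit


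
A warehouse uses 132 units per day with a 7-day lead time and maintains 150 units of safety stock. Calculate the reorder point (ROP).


Formula: ROP = (Daily Demand * Lead Time) + Safety Stock
Demand during lead time = 132 * 7 = 924 units
ROP = 924 + 150 = 1074 units

1074 units


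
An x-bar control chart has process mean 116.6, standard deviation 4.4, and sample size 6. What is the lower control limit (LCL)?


LCL = 116.6 - 3 * 4.4 / sqrt(6)

111.21


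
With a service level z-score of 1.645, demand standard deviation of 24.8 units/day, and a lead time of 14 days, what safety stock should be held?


Formula: SS = z * sigma_d * sqrt(LT)
sqrt(LT) = sqrt(14) = 3.7417
SS = 1.645 * 24.8 * 3.7417
SS = 152.6 units

152.6 units


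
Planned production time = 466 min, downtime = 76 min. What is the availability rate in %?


Formula: Availability = (Planned Time - Downtime) / Planned Time * 100
Uptime = 466 - 76 = 390 min
Availability = 390 / 466 * 100 = 83.7%

83.7%


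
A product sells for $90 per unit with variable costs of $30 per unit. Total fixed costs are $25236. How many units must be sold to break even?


Formula: BEQ = Fixed Costs / (Price - Variable Cost)
Contribution margin = $90 - $30 = $60/unit
BEQ = ceil($25236 / $60/unit) = ceil(420.6) = 421 units

421 units


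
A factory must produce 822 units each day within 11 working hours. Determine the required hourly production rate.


Formula: Production Rate = Daily Demand / Available Hours
Rate = 822 units/day / 11 hours/day
Rate = 74.7 units/hour

74.7 units/hour


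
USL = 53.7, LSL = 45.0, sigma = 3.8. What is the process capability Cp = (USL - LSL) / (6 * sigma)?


Cp = (53.7 - 45.0) / (6 * 3.8)

0.38


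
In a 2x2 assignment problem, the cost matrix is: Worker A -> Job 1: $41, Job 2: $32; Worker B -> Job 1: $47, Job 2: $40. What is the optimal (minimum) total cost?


Option 1: A->1 + B->2 = $41 + $40 = $81
Option 2: A->2 + B->1 = $32 + $47 = $79
Min cost = min($81, $79) = $79

$79


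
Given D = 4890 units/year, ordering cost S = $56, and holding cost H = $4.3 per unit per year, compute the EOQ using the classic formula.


Formula: EOQ = sqrt(2 * D * S / H)
Numerator: 2 * 4890 * 56 = 547680
2DS/H = 547680 / 4.3 = 127367.4
EOQ = sqrt(127367.4) = 356.9 units

356.9 units


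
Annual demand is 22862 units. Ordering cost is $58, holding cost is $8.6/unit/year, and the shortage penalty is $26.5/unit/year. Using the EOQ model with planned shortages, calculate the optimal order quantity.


Formula: EOQ* = sqrt(2DS/H) * sqrt((H+P)/P)
Base EOQ = sqrt(2*22862*58/8.6) = 555.31 units
Correction = sqrt((8.6+26.5)/26.5) = 1.15088
EOQ* = 555.31 * 1.15088 = 639.1 units

639.1 units


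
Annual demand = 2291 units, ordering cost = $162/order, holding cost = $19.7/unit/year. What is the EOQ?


Formula: EOQ = sqrt(2 * D * S / H)
Numerator: 2 * 2291 * 162 = 742284
2DS/H = 742284 / 19.7 = 37679.4
EOQ = sqrt(37679.4) = 194.1 units

194.1 units


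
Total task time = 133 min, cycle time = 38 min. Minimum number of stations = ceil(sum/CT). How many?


Formula: N_min = ceil(Sum of Task Times / Cycle Time)
N_min = ceil(133 min / 38 min) = ceil(3.5)
N_min = 4 stations

4


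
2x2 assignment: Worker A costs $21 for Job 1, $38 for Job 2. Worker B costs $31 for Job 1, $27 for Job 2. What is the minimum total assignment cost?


Option 1: A->1 + B->2 = $21 + $27 = $48
Option 2: A->2 + B->1 = $38 + $31 = $69
Min cost = min($48, $69) = $48

$48


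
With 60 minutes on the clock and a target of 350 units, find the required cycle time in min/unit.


Formula: CT = Available Time / Number of Units
CT = 60 min / 350 units
CT = 0.17 min/unit

0.17 min/unit


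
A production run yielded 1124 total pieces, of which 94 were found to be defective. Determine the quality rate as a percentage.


Formula: Quality Rate = Good Pieces / Total Pieces * 100
Good pieces = 1124 - 94 = 1030
QR = 1030 / 1124 * 100 = 91.6%

91.6%


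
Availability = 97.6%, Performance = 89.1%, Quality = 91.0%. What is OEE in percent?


Formula: OEE = Availability * Performance * Quality / 10000
A * P = 97.6% * 89.1% / 100 = 86.96%
OEE = 86.96% * 91.0% / 100 = 79.1%

79.1%


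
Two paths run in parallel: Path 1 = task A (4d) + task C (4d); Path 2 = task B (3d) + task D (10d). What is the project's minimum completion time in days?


Path 1 = 4 + 4 = 8 days
Path 2 = 3 + 10 = 13 days
Duration = max(8, 13) = 13 days

13 days


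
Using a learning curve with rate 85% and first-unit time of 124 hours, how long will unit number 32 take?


Formula: T_n = T_1 * (learning_rate)^(log2(n)) where learning_rate = rate/100
Doublings = log2(32) = 5
T_n = 124 * 0.85^5
T_n = 124 * 0.4437 = 55.0 hours

55.0 hours


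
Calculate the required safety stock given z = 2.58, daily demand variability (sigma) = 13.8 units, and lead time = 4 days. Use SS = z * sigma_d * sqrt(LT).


Formula: SS = z * sigma_d * sqrt(LT)
sqrt(LT) = sqrt(4) = 2.0
SS = 2.58 * 13.8 * 2.0
SS = 71.2 units

71.2 units


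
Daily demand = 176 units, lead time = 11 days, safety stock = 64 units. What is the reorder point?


Formula: ROP = (Daily Demand * Lead Time) + Safety Stock
Demand during lead time = 176 * 11 = 1936 units
ROP = 1936 + 64 = 2000 units

2000 units


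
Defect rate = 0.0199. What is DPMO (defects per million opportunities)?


DPMO = defect_rate * 1000000 = 0.0199 * 1000000

19900


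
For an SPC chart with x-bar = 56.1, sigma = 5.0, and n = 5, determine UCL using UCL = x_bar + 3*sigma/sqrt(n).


UCL = 56.1 + 3 * 5.0 / sqrt(5)

62.81


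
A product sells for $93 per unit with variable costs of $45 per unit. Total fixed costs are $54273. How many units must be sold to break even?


Formula: BEQ = Fixed Costs / (Price - Variable Cost)
Contribution margin = $93 - $45 = $48/unit
BEQ = ceil($54273 / $48/unit) = ceil(1130.69) = 1131 units

1131 units


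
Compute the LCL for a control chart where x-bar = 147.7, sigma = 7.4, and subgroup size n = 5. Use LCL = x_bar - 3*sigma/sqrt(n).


LCL = 147.7 - 3 * 7.4 / sqrt(5)

137.77


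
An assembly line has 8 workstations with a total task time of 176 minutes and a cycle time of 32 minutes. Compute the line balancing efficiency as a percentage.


Formula: Efficiency = Sum of Task Times / (N_stations * CT) * 100
Total station capacity = 8 stations * 32 min = 256 min
Efficiency = 176 / 256 * 100 = 68.8%

68.8%


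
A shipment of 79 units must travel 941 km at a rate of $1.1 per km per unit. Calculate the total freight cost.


TC = dist * cost * units = 941 * 1.1 * 79 = $81772.90

$81772.90


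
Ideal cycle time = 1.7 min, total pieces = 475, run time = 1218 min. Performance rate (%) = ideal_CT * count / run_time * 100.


Formula: Performance = (Ideal CT * Total Count) / Run Time * 100
Ideal output time = 1.7 * 475 = 807.5 min
Performance = 807.5 / 1218 * 100 = 66.3%

66.3%


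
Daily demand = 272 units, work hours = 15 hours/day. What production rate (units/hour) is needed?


Formula: Production Rate = Daily Demand / Available Hours
Rate = 272 units/day / 15 hours/day
Rate = 18.1 units/hour

18.1 units/hour


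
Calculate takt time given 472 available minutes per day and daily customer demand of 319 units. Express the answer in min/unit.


Formula: Takt Time = Available Production Time / Customer Demand
Takt = 472 min/day / 319 units/day
Takt = 1.48 min/unit

1.48 min/unit


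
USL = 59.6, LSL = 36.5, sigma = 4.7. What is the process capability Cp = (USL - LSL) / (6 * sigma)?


Cp = (59.6 - 36.5) / (6 * 4.7)

0.82


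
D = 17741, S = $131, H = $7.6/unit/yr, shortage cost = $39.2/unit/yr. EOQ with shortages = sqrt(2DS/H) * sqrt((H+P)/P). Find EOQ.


Formula: EOQ* = sqrt(2DS/H) * sqrt((H+P)/P)
Base EOQ = sqrt(2*17741*131/7.6) = 782.05 units
Correction = sqrt((7.6+39.2)/39.2) = 1.09265
EOQ* = 782.05 * 1.09265 = 854.5 units

854.5 units


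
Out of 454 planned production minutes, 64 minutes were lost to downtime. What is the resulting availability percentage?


Formula: Availability = (Planned Time - Downtime) / Planned Time * 100
Uptime = 454 - 64 = 390 min
Availability = 390 / 454 * 100 = 85.9%

85.9%


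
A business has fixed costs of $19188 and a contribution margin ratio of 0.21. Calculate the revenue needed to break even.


Formula: BER = Fixed Costs / Contribution Margin Ratio
BER = $19188 / 0.21
BER = $91371.43 (to the nearest cent)

$91371.43


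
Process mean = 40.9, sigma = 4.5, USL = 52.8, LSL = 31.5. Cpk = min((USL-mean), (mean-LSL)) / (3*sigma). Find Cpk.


Cpu = (52.8 - 40.9) / (3 * 4.5) = 0.88
Cpl = (40.9 - 31.5) / (3 * 4.5) = 0.7
Cpk = min(0.88, 0.7) = 0.7

0.7


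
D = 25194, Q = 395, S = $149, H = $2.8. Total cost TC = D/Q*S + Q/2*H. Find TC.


TC = 25194/395 * 149 + 395/2 * 2.8

$10056.56


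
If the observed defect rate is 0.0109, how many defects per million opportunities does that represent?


DPMO = defect_rate * 1000000 = 0.0109 * 1000000

10900


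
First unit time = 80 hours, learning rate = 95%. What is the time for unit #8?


Formula: T_n = T_1 * (learning_rate)^(log2(n)) where learning_rate = rate/100
Doublings = log2(8) = 3
T_n = 80 * 0.95^3
T_n = 80 * 0.8574 = 68.6 hours

68.6 hours


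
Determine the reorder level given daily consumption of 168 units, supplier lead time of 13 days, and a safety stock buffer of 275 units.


Formula: ROP = (Daily Demand * Lead Time) + Safety Stock
Demand during lead time = 168 * 13 = 2184 units
ROP = 2184 + 275 = 2459 units

2459 units


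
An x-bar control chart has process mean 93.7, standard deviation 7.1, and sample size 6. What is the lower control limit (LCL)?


LCL = 93.7 - 3 * 7.1 / sqrt(6)

85.0


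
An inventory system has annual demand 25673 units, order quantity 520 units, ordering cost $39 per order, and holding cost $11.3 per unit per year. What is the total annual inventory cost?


TC = 25673/520 * 39 + 520/2 * 11.3

$4863.48


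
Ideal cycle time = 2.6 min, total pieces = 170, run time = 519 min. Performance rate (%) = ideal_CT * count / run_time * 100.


Formula: Performance = (Ideal CT * Total Count) / Run Time * 100
Ideal output time = 2.6 * 170 = 442.0 min
Performance = 442.0 / 519 * 100 = 85.2%

85.2%


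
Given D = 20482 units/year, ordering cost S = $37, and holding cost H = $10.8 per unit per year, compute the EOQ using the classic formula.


Formula: EOQ = sqrt(2 * D * S / H)
Numerator: 2 * 20482 * 37 = 1515668
2DS/H = 1515668 / 10.8 = 140339.6
EOQ = sqrt(140339.6) = 374.6 units

374.6 units


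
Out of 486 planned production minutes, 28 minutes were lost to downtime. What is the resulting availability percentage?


Formula: Availability = (Planned Time - Downtime) / Planned Time * 100
Uptime = 486 - 28 = 458 min
Availability = 458 / 486 * 100 = 94.2%

94.2%


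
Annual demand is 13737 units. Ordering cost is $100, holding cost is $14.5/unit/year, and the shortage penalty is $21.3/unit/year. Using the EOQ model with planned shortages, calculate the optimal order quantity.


Formula: EOQ* = sqrt(2DS/H) * sqrt((H+P)/P)
Base EOQ = sqrt(2*13737*100/14.5) = 435.29 units
Correction = sqrt((14.5+21.3)/21.3) = 1.29644
EOQ* = 435.29 * 1.29644 = 564.3 units

564.3 units


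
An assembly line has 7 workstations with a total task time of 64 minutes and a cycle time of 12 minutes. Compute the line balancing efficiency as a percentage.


Formula: Efficiency = Sum of Task Times / (N_stations * CT) * 100
Total station capacity = 7 stations * 12 min = 84 min
Efficiency = 64 / 84 * 100 = 76.2%

76.2%


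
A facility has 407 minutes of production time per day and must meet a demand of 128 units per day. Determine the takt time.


Formula: Takt Time = Available Production Time / Customer Demand
Takt = 407 min/day / 128 units/day
Takt = 3.18 min/unit

3.18 min/unit


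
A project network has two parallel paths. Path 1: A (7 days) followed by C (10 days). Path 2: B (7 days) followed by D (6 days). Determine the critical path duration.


Path 1 = 7 + 10 = 17 days
Path 2 = 7 + 6 = 13 days
Duration = max(17, 13) = 17 days

17 days


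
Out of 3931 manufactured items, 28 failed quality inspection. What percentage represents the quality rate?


Formula: Quality Rate = Good Pieces / Total Pieces * 100
Good pieces = 3931 - 28 = 3903
QR = 3903 / 3931 * 100 = 99.3%

99.3%


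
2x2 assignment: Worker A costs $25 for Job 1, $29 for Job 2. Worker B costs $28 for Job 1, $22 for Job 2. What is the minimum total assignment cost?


Option 1: A->1 + B->2 = $25 + $22 = $47
Option 2: A->2 + B->1 = $29 + $28 = $57
Min cost = min($47, $57) = $47

$47


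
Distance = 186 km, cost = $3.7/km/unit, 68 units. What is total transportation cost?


TC = dist * cost * units = 186 * 3.7 * 68 = $46797.60

$46797.60


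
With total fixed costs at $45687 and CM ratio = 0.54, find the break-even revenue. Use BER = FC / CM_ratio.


Formula: BER = Fixed Costs / Contribution Margin Ratio
BER = $45687 / 0.54
BER = $84605.56 (to the nearest cent)

$84605.56


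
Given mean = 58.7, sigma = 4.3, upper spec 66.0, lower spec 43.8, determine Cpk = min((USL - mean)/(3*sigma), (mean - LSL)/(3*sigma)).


Cpu = (66.0 - 58.7) / (3 * 4.3) = 0.57
Cpl = (58.7 - 43.8) / (3 * 4.3) = 1.16
Cpk = min(0.57, 1.16) = 0.57

0.57


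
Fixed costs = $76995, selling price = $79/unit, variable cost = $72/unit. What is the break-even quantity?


Formula: BEQ = Fixed Costs / (Price - Variable Cost)
Contribution margin = $79 - $72 = $7/unit
BEQ = ceil($76995 / $7/unit) = ceil(10999.29) = 11000 units

11000 units


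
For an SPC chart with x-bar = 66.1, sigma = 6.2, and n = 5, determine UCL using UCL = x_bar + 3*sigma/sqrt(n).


UCL = 66.1 + 3 * 6.2 / sqrt(5)

74.42


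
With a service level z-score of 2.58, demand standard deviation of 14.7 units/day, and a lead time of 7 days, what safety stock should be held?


Formula: SS = z * sigma_d * sqrt(LT)
sqrt(LT) = sqrt(7) = 2.6458
SS = 2.58 * 14.7 * 2.6458
SS = 100.3 units

100.3 units


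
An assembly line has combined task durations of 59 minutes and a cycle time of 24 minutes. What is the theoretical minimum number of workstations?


Formula: N_min = ceil(Sum of Task Times / Cycle Time)
N_min = ceil(59 min / 24 min) = ceil(2.4583)
N_min = 3 stations

3


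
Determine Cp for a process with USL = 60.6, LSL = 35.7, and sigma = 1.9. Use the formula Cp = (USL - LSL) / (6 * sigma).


Cp = (60.6 - 35.7) / (6 * 1.9)

2.18


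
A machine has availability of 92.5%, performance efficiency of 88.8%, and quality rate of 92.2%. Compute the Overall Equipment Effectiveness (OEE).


Formula: OEE = Availability * Performance * Quality / 10000
A * P = 92.5% * 88.8% / 100 = 82.14%
OEE = 82.14% * 92.2% / 100 = 75.7%

75.7%


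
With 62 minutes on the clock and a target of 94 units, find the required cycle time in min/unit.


Formula: CT = Available Time / Number of Units
CT = 62 min / 94 units
CT = 0.66 min/unit

0.66 min/unit


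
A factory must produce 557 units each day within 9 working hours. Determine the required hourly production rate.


Formula: Production Rate = Daily Demand / Available Hours
Rate = 557 units/day / 9 hours/day
Rate = 61.9 units/hour

61.9 units/hour


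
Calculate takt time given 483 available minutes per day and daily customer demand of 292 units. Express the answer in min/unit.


Formula: Takt Time = Available Production Time / Customer Demand
Takt = 483 min/day / 292 units/day
Takt = 1.65 min/unit

1.65 min/unit


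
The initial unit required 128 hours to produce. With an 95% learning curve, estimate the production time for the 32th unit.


Formula: T_n = T_1 * (learning_rate)^(log2(n)) where learning_rate = rate/100
Doublings = log2(32) = 5
T_n = 128 * 0.95^5
T_n = 128 * 0.7738 = 99.0 hours

99.0 hours


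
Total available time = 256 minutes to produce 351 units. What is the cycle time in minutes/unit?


Formula: CT = Available Time / Number of Units
CT = 256 min / 351 units
CT = 0.73 min/unit

0.73 min/unit


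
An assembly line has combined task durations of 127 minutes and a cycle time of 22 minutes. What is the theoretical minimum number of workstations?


Formula: N_min = ceil(Sum of Task Times / Cycle Time)
N_min = ceil(127 min / 22 min) = ceil(5.7727)
N_min = 6 stations

6


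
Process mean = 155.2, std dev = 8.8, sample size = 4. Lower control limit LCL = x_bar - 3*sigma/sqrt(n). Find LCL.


LCL = 155.2 - 3 * 8.8 / sqrt(4)

142.0


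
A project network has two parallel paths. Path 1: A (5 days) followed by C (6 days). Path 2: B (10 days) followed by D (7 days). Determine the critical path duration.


Path 1 = 5 + 6 = 11 days
Path 2 = 10 + 7 = 17 days
Duration = max(11, 17) = 17 days

17 days


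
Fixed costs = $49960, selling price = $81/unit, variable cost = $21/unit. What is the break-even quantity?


Formula: BEQ = Fixed Costs / (Price - Variable Cost)
Contribution margin = $81 - $21 = $60/unit
BEQ = ceil($49960 / $60/unit) = ceil(832.67) = 833 units

833 units


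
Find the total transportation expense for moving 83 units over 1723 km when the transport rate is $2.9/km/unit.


TC = dist * cost * units = 1723 * 2.9 * 83 = $414726.10

$414726.10


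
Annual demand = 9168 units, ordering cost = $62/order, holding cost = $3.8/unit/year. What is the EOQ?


Formula: EOQ = sqrt(2 * D * S / H)
Numerator: 2 * 9168 * 62 = 1136832
2DS/H = 1136832 / 3.8 = 299166.3
EOQ = sqrt(299166.3) = 547.0 units

547.0 units


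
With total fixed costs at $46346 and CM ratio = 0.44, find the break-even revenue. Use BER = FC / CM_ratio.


Formula: BER = Fixed Costs / Contribution Margin Ratio
BER = $46346 / 0.44
BER = $105331.82 (to the nearest cent)

$105331.82


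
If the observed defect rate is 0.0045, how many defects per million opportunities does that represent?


DPMO = defect_rate * 1000000 = 0.0045 * 1000000

4500


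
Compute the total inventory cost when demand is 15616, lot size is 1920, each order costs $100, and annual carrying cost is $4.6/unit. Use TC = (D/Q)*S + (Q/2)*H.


TC = 15616/1920 * 100 + 1920/2 * 4.6

$5229.33


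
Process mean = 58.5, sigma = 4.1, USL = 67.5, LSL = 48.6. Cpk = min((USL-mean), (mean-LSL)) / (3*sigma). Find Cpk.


Cpu = (67.5 - 58.5) / (3 * 4.1) = 0.73
Cpl = (58.5 - 48.6) / (3 * 4.1) = 0.8
Cpk = min(0.73, 0.8) = 0.73

0.73


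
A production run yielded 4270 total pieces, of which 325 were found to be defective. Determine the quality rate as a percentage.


Formula: Quality Rate = Good Pieces / Total Pieces * 100
Good pieces = 4270 - 325 = 3945
QR = 3945 / 4270 * 100 = 92.4%

92.4%


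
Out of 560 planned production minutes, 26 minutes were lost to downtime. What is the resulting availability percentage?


Formula: Availability = (Planned Time - Downtime) / Planned Time * 100
Uptime = 560 - 26 = 534 min
Availability = 534 / 560 * 100 = 95.4%

95.4%


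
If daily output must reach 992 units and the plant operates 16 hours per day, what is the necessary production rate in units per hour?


Formula: Production Rate = Daily Demand / Available Hours
Rate = 992 units/day / 16 hours/day
Rate = 62.0 units/hour

62.0 units/hour


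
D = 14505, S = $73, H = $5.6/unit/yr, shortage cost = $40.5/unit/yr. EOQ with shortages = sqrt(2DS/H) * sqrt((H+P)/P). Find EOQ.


Formula: EOQ* = sqrt(2DS/H) * sqrt((H+P)/P)
Base EOQ = sqrt(2*14505*73/5.6) = 614.95 units
Correction = sqrt((5.6+40.5)/40.5) = 1.0669
EOQ* = 614.95 * 1.0669 = 656.1 units

656.1 units


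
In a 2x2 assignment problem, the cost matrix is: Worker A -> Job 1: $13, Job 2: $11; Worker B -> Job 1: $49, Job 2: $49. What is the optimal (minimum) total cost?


Option 1: A->1 + B->2 = $13 + $49 = $62
Option 2: A->2 + B->1 = $11 + $49 = $60
Min cost = min($62, $60) = $60

$60


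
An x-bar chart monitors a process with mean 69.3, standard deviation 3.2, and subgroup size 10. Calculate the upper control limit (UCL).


UCL = 69.3 + 3 * 3.2 / sqrt(10)

72.34


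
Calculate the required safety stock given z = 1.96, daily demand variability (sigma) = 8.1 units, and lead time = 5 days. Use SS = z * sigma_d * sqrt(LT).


Formula: SS = z * sigma_d * sqrt(LT)
sqrt(LT) = sqrt(5) = 2.2361
SS = 1.96 * 8.1 * 2.2361
SS = 35.5 units

35.5 units


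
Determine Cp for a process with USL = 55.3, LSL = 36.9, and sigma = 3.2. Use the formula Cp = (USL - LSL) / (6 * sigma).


Cp = (55.3 - 36.9) / (6 * 3.2)

0.96


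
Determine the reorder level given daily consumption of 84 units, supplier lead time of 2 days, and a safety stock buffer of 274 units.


Formula: ROP = (Daily Demand * Lead Time) + Safety Stock
Demand during lead time = 84 * 2 = 168 units
ROP = 168 + 274 = 442 units

442 units


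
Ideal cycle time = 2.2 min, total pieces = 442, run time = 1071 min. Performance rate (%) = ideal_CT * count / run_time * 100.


Formula: Performance = (Ideal CT * Total Count) / Run Time * 100
Ideal output time = 2.2 * 442 = 972.4 min
Performance = 972.4 / 1071 * 100 = 90.8%

90.8%


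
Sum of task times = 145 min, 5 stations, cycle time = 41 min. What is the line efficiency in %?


Formula: Efficiency = Sum of Task Times / (N_stations * CT) * 100
Total station capacity = 5 stations * 41 min = 205 min
Efficiency = 145 / 205 * 100 = 70.7%

70.7%


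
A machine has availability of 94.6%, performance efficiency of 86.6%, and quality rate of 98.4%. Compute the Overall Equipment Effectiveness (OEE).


Formula: OEE = Availability * Performance * Quality / 10000
A * P = 94.6% * 86.6% / 100 = 81.92%
OEE = 81.92% * 98.4% / 100 = 80.6%

80.6%


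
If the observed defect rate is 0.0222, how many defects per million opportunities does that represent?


DPMO = defect_rate * 1000000 = 0.0222 * 1000000

22200


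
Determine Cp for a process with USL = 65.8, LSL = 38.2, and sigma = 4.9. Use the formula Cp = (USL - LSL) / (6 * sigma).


Cp = (65.8 - 38.2) / (6 * 4.9)

0.94


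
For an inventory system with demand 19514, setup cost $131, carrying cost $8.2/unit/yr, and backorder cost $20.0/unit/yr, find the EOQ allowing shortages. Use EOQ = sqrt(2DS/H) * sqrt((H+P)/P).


Formula: EOQ* = sqrt(2DS/H) * sqrt((H+P)/P)
Base EOQ = sqrt(2*19514*131/8.2) = 789.62 units
Correction = sqrt((8.2+20.0)/20.0) = 1.18743
EOQ* = 789.62 * 1.18743 = 937.6 units

937.6 units


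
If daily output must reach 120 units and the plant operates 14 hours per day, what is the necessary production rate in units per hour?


Formula: Production Rate = Daily Demand / Available Hours
Rate = 120 units/day / 14 hours/day
Rate = 8.6 units/hour

8.6 units/hour


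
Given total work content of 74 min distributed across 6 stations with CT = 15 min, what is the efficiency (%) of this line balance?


Formula: Efficiency = Sum of Task Times / (N_stations * CT) * 100
Total station capacity = 6 stations * 15 min = 90 min
Efficiency = 74 / 90 * 100 = 82.2%

82.2%


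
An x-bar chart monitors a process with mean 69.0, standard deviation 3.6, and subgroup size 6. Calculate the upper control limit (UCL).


UCL = 69.0 + 3 * 3.6 / sqrt(6)

73.41


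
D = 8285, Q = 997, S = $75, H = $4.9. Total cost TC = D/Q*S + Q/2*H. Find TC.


TC = 8285/997 * 75 + 997/2 * 4.9

$3065.89


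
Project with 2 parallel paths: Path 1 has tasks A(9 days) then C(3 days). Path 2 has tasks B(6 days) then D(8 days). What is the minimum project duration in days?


Path 1 = 9 + 3 = 12 days
Path 2 = 6 + 8 = 14 days
Duration = max(12, 14) = 14 days

14 days


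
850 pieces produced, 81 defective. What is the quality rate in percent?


Formula: Quality Rate = Good Pieces / Total Pieces * 100
Good pieces = 850 - 81 = 769
QR = 769 / 850 * 100 = 90.5%

90.5%


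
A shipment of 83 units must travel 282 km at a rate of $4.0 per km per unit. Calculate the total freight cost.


TC = dist * cost * units = 282 * 4.0 * 83 = $93624.00

$93624.00


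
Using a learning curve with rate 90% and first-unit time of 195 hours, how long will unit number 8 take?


Formula: T_n = T_1 * (learning_rate)^(log2(n)) where learning_rate = rate/100
Doublings = log2(8) = 3
T_n = 195 * 0.9^3
T_n = 195 * 0.729 = 142.2 hours

142.2 hours


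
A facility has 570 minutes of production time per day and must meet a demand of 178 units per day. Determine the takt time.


Formula: Takt Time = Available Production Time / Customer Demand
Takt = 570 min/day / 178 units/day
Takt = 3.2 min/unit

3.2 min/unit


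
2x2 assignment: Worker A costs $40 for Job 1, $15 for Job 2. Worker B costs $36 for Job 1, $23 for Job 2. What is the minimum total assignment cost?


Option 1: A->1 + B->2 = $40 + $23 = $63
Option 2: A->2 + B->1 = $15 + $36 = $51
Min cost = min($63, $51) = $51

$51


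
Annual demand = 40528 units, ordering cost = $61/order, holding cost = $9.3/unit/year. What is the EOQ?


Formula: EOQ = sqrt(2 * D * S / H)
Numerator: 2 * 40528 * 61 = 4944416
2DS/H = 4944416 / 9.3 = 531657.6
EOQ = sqrt(531657.6) = 729.1 units

729.1 units


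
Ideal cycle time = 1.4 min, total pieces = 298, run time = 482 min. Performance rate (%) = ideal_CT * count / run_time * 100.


Formula: Performance = (Ideal CT * Total Count) / Run Time * 100
Ideal output time = 1.4 * 298 = 417.2 min
Performance = 417.2 / 482 * 100 = 86.6%

86.6%


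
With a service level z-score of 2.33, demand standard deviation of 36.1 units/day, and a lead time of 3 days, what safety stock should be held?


Formula: SS = z * sigma_d * sqrt(LT)
sqrt(LT) = sqrt(3) = 1.7321
SS = 2.33 * 36.1 * 1.7321
SS = 145.7 units

145.7 units


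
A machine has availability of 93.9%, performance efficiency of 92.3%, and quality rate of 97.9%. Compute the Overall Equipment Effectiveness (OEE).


Formula: OEE = Availability * Performance * Quality / 10000
A * P = 93.9% * 92.3% / 100 = 86.67%
OEE = 86.67% * 97.9% / 100 = 84.8%

84.8%


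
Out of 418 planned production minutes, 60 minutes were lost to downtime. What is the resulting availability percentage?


Formula: Availability = (Planned Time - Downtime) / Planned Time * 100
Uptime = 418 - 60 = 358 min
Availability = 358 / 418 * 100 = 85.6%

85.6%


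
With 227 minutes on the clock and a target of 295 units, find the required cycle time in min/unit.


Formula: CT = Available Time / Number of Units
CT = 227 min / 295 units
CT = 0.77 min/unit

0.77 min/unit


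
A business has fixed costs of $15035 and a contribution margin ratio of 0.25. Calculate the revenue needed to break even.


Formula: BER = Fixed Costs / Contribution Margin Ratio
BER = $15035 / 0.25
BER = $60140.00 (to the nearest cent)

$60140.00


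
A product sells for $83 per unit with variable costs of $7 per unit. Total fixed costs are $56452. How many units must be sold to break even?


Formula: BEQ = Fixed Costs / (Price - Variable Cost)
Contribution margin = $83 - $7 = $76/unit
BEQ = ceil($56452 / $76/unit) = ceil(742.79) = 743 units

743 units


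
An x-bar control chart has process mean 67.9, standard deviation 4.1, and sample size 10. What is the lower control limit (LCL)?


LCL = 67.9 - 3 * 4.1 / sqrt(10)

64.01


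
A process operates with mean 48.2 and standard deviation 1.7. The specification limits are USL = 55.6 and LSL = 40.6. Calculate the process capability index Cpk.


Cpu = (55.6 - 48.2) / (3 * 1.7) = 1.45
Cpl = (48.2 - 40.6) / (3 * 1.7) = 1.49
Cpk = min(1.45, 1.49) = 1.45

1.45


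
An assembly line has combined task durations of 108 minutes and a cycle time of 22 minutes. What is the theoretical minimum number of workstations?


Formula: N_min = ceil(Sum of Task Times / Cycle Time)
N_min = ceil(108 min / 22 min) = ceil(4.9091)
N_min = 5 stations

5


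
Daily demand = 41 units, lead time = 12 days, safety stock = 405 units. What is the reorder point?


Formula: ROP = (Daily Demand * Lead Time) + Safety Stock
Demand during lead time = 41 * 12 = 492 units
ROP = 492 + 405 = 897 units

897 units


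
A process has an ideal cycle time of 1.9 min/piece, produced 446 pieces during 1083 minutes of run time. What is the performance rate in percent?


Formula: Performance = (Ideal CT * Total Count) / Run Time * 100
Ideal output time = 1.9 * 446 = 847.4 min
Performance = 847.4 / 1083 * 100 = 78.2%

78.2%


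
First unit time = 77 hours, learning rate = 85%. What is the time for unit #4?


Formula: T_n = T_1 * (learning_rate)^(log2(n)) where learning_rate = rate/100
Doublings = log2(4) = 2
T_n = 77 * 0.85^2
T_n = 77 * 0.7225 = 55.6 hours

55.6 hours


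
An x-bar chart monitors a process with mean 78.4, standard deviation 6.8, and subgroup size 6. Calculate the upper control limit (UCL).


UCL = 78.4 + 3 * 6.8 / sqrt(6)

86.73


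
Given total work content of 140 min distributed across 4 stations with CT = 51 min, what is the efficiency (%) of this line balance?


Formula: Efficiency = Sum of Task Times / (N_stations * CT) * 100
Total station capacity = 4 stations * 51 min = 204 min
Efficiency = 140 / 204 * 100 = 68.6%

68.6%


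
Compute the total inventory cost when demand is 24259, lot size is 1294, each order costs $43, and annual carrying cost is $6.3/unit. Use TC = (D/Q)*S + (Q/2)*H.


TC = 24259/1294 * 43 + 1294/2 * 6.3

$4882.23


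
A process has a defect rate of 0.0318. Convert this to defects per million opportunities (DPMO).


DPMO = defect_rate * 1000000 = 0.0318 * 1000000

31800


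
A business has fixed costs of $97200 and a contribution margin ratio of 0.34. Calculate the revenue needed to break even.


Formula: BER = Fixed Costs / Contribution Margin Ratio
BER = $97200 / 0.34
BER = $285882.35 (to the nearest cent)

$285882.35


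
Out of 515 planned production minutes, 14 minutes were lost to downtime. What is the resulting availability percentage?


Formula: Availability = (Planned Time - Downtime) / Planned Time * 100
Uptime = 515 - 14 = 501 min
Availability = 501 / 515 * 100 = 97.3%

97.3%


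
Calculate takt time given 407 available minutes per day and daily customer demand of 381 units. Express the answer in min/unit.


Formula: Takt Time = Available Production Time / Customer Demand
Takt = 407 min/day / 381 units/day
Takt = 1.07 min/unit

1.07 min/unit


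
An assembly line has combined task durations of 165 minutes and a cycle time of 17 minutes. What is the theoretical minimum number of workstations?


Formula: N_min = ceil(Sum of Task Times / Cycle Time)
N_min = ceil(165 min / 17 min) = ceil(9.7059)
N_min = 10 stations

10


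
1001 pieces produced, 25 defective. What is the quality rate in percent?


Formula: Quality Rate = Good Pieces / Total Pieces * 100
Good pieces = 1001 - 25 = 976
QR = 976 / 1001 * 100 = 97.5%

97.5%


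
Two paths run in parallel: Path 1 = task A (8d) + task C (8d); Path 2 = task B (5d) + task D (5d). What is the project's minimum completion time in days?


Path 1 = 8 + 8 = 16 days
Path 2 = 5 + 5 = 10 days
Duration = max(16, 10) = 16 days

16 days


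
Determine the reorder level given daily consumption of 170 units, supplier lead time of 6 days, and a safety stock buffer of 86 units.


Formula: ROP = (Daily Demand * Lead Time) + Safety Stock
Demand during lead time = 170 * 6 = 1020 units
ROP = 1020 + 86 = 1106 units

1106 units


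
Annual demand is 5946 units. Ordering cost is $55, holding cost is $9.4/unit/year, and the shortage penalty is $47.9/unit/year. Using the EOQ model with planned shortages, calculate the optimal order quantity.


Formula: EOQ* = sqrt(2DS/H) * sqrt((H+P)/P)
Base EOQ = sqrt(2*5946*55/9.4) = 263.78 units
Correction = sqrt((9.4+47.9)/47.9) = 1.09373
EOQ* = 263.78 * 1.09373 = 288.5 units

288.5 units


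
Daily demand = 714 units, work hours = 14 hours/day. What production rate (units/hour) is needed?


Formula: Production Rate = Daily Demand / Available Hours
Rate = 714 units/day / 14 hours/day
Rate = 51.0 units/hour

51.0 units/hour


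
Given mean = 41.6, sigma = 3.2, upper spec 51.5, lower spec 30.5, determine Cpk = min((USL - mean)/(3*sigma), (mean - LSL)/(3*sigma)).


Cpu = (51.5 - 41.6) / (3 * 3.2) = 1.03
Cpl = (41.6 - 30.5) / (3 * 3.2) = 1.16
Cpk = min(1.03, 1.16) = 1.03

1.03


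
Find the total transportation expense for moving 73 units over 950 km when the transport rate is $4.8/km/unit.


TC = dist * cost * units = 950 * 4.8 * 73 = $332880.00

$332880.00


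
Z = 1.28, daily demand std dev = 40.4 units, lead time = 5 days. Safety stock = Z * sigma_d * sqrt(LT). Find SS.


Formula: SS = z * sigma_d * sqrt(LT)
sqrt(LT) = sqrt(5) = 2.2361
SS = 1.28 * 40.4 * 2.2361
SS = 115.6 units

115.6 units


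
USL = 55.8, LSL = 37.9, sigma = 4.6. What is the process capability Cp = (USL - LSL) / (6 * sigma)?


Cp = (55.8 - 37.9) / (6 * 4.6)

0.65


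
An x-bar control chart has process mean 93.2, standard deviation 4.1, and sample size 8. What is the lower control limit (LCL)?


LCL = 93.2 - 3 * 4.1 / sqrt(8)

88.85


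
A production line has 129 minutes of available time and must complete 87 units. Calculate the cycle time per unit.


Formula: CT = Available Time / Number of Units
CT = 129 min / 87 units
CT = 1.48 min/unit

1.48 min/unit


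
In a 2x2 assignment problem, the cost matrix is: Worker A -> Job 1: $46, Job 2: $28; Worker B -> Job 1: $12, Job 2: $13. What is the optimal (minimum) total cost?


Option 1: A->1 + B->2 = $46 + $13 = $59
Option 2: A->2 + B->1 = $28 + $12 = $40
Min cost = min($59, $40) = $40

$40


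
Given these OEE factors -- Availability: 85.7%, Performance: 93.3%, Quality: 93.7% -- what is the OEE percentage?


Formula: OEE = Availability * Performance * Quality / 10000
A * P = 85.7% * 93.3% / 100 = 79.96%
OEE = 79.96% * 93.7% / 100 = 74.9%

74.9%


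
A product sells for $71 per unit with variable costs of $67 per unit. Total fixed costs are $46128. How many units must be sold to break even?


Formula: BEQ = Fixed Costs / (Price - Variable Cost)
Contribution margin = $71 - $67 = $4/unit
BEQ = ceil($46128 / $4/unit) = ceil(11532.0) = 11532 units

11532 units


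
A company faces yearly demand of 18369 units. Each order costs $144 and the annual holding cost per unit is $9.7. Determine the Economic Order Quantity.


Formula: EOQ = sqrt(2 * D * S / H)
Numerator: 2 * 18369 * 144 = 5290272
2DS/H = 5290272 / 9.7 = 545388.9
EOQ = sqrt(545388.9) = 738.5 units

738.5 units


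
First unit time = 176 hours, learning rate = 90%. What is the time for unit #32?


Formula: T_n = T_1 * (learning_rate)^(log2(n)) where learning_rate = rate/100
Doublings = log2(32) = 5
T_n = 176 * 0.9^5
T_n = 176 * 0.5905 = 103.9 hours

103.9 hours


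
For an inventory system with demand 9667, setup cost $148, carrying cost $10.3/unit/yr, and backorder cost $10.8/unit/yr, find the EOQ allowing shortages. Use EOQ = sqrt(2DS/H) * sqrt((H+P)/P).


Formula: EOQ* = sqrt(2DS/H) * sqrt((H+P)/P)
Base EOQ = sqrt(2*9667*148/10.3) = 527.08 units
Correction = sqrt((10.3+10.8)/10.8) = 1.39775
EOQ* = 527.08 * 1.39775 = 736.7 units

736.7 units


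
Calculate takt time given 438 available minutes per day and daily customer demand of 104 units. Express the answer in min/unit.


Formula: Takt Time = Available Production Time / Customer Demand
Takt = 438 min/day / 104 units/day
Takt = 4.21 min/unit

4.21 min/unit


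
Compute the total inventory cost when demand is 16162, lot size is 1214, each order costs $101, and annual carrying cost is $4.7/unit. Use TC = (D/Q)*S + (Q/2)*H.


TC = 16162/1214 * 101 + 1214/2 * 4.7

$4197.51


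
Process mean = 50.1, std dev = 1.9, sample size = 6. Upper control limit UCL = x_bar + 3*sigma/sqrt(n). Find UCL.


UCL = 50.1 + 3 * 1.9 / sqrt(6)

52.43


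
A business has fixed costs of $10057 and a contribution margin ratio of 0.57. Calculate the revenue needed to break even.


Formula: BER = Fixed Costs / Contribution Margin Ratio
BER = $10057 / 0.57
BER = $17643.86 (to the nearest cent)

$17643.86


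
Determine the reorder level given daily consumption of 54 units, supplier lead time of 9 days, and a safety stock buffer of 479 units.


Formula: ROP = (Daily Demand * Lead Time) + Safety Stock
Demand during lead time = 54 * 9 = 486 units
ROP = 486 + 479 = 965 units

965 units


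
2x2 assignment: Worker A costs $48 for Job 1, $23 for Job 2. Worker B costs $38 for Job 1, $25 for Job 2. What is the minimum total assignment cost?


Option 1: A->1 + B->2 = $48 + $25 = $73
Option 2: A->2 + B->1 = $23 + $38 = $61
Min cost = min($73, $61) = $61

$61


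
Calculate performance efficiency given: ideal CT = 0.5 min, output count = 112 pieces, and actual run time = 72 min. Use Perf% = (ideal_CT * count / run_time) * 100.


Formula: Performance = (Ideal CT * Total Count) / Run Time * 100
Ideal output time = 0.5 * 112 = 56.0 min
Performance = 56.0 / 72 * 100 = 77.8%

77.8%


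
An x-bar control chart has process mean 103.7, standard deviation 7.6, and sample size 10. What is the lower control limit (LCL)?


LCL = 103.7 - 3 * 7.6 / sqrt(10)

96.49


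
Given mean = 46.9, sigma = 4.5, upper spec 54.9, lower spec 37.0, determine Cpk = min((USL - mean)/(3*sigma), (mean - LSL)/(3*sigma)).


Cpu = (54.9 - 46.9) / (3 * 4.5) = 0.59
Cpl = (46.9 - 37.0) / (3 * 4.5) = 0.73
Cpk = min(0.59, 0.73) = 0.59

0.59


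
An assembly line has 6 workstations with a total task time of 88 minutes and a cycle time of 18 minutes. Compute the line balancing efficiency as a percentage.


Formula: Efficiency = Sum of Task Times / (N_stations * CT) * 100
Total station capacity = 6 stations * 18 min = 108 min
Efficiency = 88 / 108 * 100 = 81.5%

81.5%


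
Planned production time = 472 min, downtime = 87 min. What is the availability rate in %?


Formula: Availability = (Planned Time - Downtime) / Planned Time * 100
Uptime = 472 - 87 = 385 min
Availability = 385 / 472 * 100 = 81.6%

81.6%


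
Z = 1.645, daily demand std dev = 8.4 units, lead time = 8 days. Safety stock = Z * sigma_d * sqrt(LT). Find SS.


Formula: SS = z * sigma_d * sqrt(LT)
sqrt(LT) = sqrt(8) = 2.8284
SS = 1.645 * 8.4 * 2.8284
SS = 39.1 units

39.1 units


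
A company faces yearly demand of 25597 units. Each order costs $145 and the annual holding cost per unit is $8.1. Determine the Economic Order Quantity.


Formula: EOQ = sqrt(2 * D * S / H)
Numerator: 2 * 25597 * 145 = 7423130
2DS/H = 7423130 / 8.1 = 916435.8
EOQ = sqrt(916435.8) = 957.3 units

957.3 units


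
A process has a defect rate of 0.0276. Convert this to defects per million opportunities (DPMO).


DPMO = defect_rate * 1000000 = 0.0276 * 1000000

27600


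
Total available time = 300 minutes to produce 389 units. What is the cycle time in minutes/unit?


Formula: CT = Available Time / Number of Units
CT = 300 min / 389 units
CT = 0.77 min/unit

0.77 min/unit


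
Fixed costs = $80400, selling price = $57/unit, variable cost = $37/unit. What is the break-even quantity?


Formula: BEQ = Fixed Costs / (Price - Variable Cost)
Contribution margin = $57 - $37 = $20/unit
BEQ = ceil($80400 / $20/unit) = ceil(4020.0) = 4020 units

4020 units


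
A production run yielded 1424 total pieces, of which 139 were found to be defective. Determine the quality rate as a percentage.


Formula: Quality Rate = Good Pieces / Total Pieces * 100
Good pieces = 1424 - 139 = 1285
QR = 1285 / 1424 * 100 = 90.2%

90.2%


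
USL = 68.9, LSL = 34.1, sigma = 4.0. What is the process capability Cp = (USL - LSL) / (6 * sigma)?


Cp = (68.9 - 34.1) / (6 * 4.0)

1.45
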